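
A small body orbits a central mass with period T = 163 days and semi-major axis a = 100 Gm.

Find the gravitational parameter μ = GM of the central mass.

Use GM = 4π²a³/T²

Convert to SI: T = 163 days = 1.40832e+07 s; a = 100 Gm = 1e+11 m.
GM = 4π² · a³ / T².
GM = 4π² · (1e+11)³ / (1.40832e+07)² m³/s² ≈ 1.99e+20 m³/s² = 1.99 × 10^20 m³/s².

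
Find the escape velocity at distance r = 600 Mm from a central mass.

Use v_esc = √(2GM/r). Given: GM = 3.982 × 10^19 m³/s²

Convert to SI: r = 600 Mm = 6e+08 m.
Escape velocity comes from setting total energy to zero: ½v² − GM/r = 0 ⇒ v_esc = √(2GM / r).
v_esc = √(2 · 3.982e+19 / 6e+08) m/s ≈ 3.643e+05 m/s = 364.3 km/s.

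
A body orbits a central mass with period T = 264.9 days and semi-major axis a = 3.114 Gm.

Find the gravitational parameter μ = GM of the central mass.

Convert to SI: T = 264.9 days = 2.28874e+07 s; a = 3.114 Gm = 3.114e+09 m.
GM = 4π² · a³ / T².
GM = 4π² · (3.114e+09)³ / (2.28874e+07)² m³/s² ≈ 2.276e+15 m³/s² = 2.276 × 10^15 m³/s².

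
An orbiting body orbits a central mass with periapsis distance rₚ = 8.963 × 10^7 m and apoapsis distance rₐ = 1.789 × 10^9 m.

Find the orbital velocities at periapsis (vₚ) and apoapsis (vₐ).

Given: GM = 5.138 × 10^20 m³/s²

Use the vis-viva equation v² = GM(2/r − 1/a) with a = (rₚ + rₐ)/2 = (8.963e+07 + 1.789e+09)/2 = 9.39315e+08 m.
vₚ = √(GM · (2/rₚ − 1/a)) = √(5.138e+20 · (2/8.963e+07 − 1/9.39315e+08)) m/s ≈ 3.304e+06 m/s = 3304 km/s.
vₐ = √(GM · (2/rₐ − 1/a)) = √(5.138e+20 · (2/1.789e+09 − 1/9.39315e+08)) m/s ≈ 1.655e+05 m/s = 165.5 km/s.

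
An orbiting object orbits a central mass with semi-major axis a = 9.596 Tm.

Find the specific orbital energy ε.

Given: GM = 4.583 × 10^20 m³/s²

Convert to SI: a = 9.596 Tm = 9.596e+12 m.
ε = −GM / (2a).
ε = −4.583e+20 / (2 · 9.596e+12) J/kg ≈ -2.388e+07 J/kg = -23.88 MJ/kg.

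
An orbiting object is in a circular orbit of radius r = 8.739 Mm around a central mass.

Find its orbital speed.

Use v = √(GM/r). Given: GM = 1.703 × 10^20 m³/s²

Convert to SI: r = 8.739 Mm = 8.739e+06 m.
For a circular orbit, gravity supplies the centripetal force, so v = √(GM / r).
v = √(1.703e+20 / 8.739e+06) m/s ≈ 4.414e+06 m/s = 4414 km/s.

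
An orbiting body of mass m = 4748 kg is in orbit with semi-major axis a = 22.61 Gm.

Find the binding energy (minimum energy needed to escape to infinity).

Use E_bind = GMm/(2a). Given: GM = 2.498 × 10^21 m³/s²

Convert to SI: a = 22.61 Gm = 2.261e+10 m.
Total orbital energy is E = −GMm/(2a); binding energy is E_bind = −E = GMm/(2a).
E_bind = 2.498e+21 · 4748 / (2 · 2.261e+10) J ≈ 2.623e+14 J = 262.3 TJ.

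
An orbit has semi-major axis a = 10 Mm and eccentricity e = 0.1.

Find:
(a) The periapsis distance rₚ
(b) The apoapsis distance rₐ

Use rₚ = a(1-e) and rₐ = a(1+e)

Convert to SI: a = 10 Mm = 1e+07 m.
(a) rₚ = a(1 − e) = 1e+07 · (1 − 0.1) = 1e+07 · 0.9 ≈ 9e+06 m = 9 Mm.
(b) rₐ = a(1 + e) = 1e+07 · (1 + 0.1) = 1e+07 · 1.1 ≈ 1.1e+07 m = 11 Mm.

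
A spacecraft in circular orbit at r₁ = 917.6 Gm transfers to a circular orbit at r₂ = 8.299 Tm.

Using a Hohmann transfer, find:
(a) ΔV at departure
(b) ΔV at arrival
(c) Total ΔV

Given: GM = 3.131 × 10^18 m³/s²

Convert to SI: r₁ = 917.6 Gm = 9.176e+11 m; r₂ = 8.299 Tm = 8.299e+12 m.
Transfer semi-major axis: a_t = (r₁ + r₂)/2 = (9.176e+11 + 8.299e+12)/2 = 4.6083e+12 m.
Circular speeds: v₁ = √(GM/r₁) = 1847.2 m/s, v₂ = √(GM/r₂) = 614.227 m/s.
Transfer speeds (vis-viva v² = GM(2/r − 1/a_t)): v₁ᵗ = 2478.89 m/s, v₂ᵗ = 274.085 m/s.
(a) ΔV₁ = |v₁ᵗ − v₁| ≈ 631.7 m/s = 631.7 m/s.
(b) ΔV₂ = |v₂ − v₂ᵗ| ≈ 340.1 m/s = 340.1 m/s.
(c) ΔV_total = ΔV₁ + ΔV₂ ≈ 971.8 m/s = 971.8 m/s.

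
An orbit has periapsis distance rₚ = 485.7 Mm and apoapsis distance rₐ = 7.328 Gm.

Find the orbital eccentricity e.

Convert to SI: rₚ = 485.7 Mm = 4.857e+08 m; rₐ = 7.328 Gm = 7.328e+09 m.
e = (rₐ − rₚ) / (rₐ + rₚ).
e = (7.328e+09 − 4.857e+08) / (7.328e+09 + 4.857e+08) = 6.8423e+09 / 7.8137e+09 ≈ 0.8757.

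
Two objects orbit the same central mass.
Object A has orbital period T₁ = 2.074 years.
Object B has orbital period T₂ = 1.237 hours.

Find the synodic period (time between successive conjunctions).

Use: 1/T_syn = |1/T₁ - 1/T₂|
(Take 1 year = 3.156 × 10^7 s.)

Convert to SI: T₁ = 2.074 years = 6.54554e+07 s; T₂ = 1.237 hours = 4453.2 s.
T_syn = |T₁ · T₂ / (T₁ − T₂)|.
T_syn = |6.54554e+07 · 4453.2 / (6.54554e+07 − 4453.2)| s ≈ 4454 s = 1.237 hours.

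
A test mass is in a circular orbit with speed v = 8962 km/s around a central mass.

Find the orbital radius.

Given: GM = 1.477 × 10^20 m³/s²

Convert to SI: v = 8962 km/s = 8.962e+06 m/s.
For a circular orbit, v² = GM / r, so r = GM / v².
r = 1.477e+20 / (8.962e+06)² m ≈ 1.839e+06 m = 1.839 Mm.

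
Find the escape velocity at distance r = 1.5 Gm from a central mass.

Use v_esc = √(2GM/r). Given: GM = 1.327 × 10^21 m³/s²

Convert to SI: r = 1.5 Gm = 1.5e+09 m.
Escape velocity comes from setting total energy to zero: ½v² − GM/r = 0 ⇒ v_esc = √(2GM / r).
v_esc = √(2 · 1.327e+21 / 1.5e+09) m/s ≈ 1.33e+06 m/s = 1330 km/s.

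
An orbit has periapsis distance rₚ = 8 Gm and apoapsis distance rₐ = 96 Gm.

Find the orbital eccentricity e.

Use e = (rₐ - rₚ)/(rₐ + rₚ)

Convert to SI: rₚ = 8 Gm = 8e+09 m; rₐ = 96 Gm = 9.6e+10 m.
e = (rₐ − rₚ) / (rₐ + rₚ).
e = (9.6e+10 − 8e+09) / (9.6e+10 + 8e+09) = 8.8e+10 / 1.04e+11 ≈ 0.8462.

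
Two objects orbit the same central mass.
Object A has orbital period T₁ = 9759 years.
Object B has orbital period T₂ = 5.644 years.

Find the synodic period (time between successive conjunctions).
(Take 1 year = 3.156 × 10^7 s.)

Convert to SI: T₁ = 9759 years = 3.07994e+11 s; T₂ = 5.644 years = 1.78125e+08 s.
T_syn = |T₁ · T₂ / (T₁ − T₂)|.
T_syn = |3.07994e+11 · 1.78125e+08 / (3.07994e+11 − 1.78125e+08)| s ≈ 1.782e+08 s = 5.647 years.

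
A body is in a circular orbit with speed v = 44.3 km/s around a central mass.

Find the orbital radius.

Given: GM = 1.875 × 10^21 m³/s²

Convert to SI: v = 44.3 km/s = 44300 m/s.
For a circular orbit, v² = GM / r, so r = GM / v².
r = 1.875e+21 / (44300)² m ≈ 9.554e+11 m = 9.554 × 10^11 m.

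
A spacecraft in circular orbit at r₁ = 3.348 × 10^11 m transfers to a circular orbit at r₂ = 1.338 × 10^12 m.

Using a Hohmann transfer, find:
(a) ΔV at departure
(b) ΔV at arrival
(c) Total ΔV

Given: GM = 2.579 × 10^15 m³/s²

Transfer semi-major axis: a_t = (r₁ + r₂)/2 = (3.348e+11 + 1.338e+12)/2 = 8.364e+11 m.
Circular speeds: v₁ = √(GM/r₁) = 87.7673 m/s, v₂ = √(GM/r₂) = 43.9033 m/s.
Transfer speeds (vis-viva v² = GM(2/r − 1/a_t)): v₁ᵗ = 111.008 m/s, v₂ᵗ = 27.7769 m/s.
(a) ΔV₁ = |v₁ᵗ − v₁| ≈ 23.24 m/s = 23.24 m/s.
(b) ΔV₂ = |v₂ − v₂ᵗ| ≈ 16.13 m/s = 16.13 m/s.
(c) ΔV_total = ΔV₁ + ΔV₂ ≈ 39.37 m/s = 39.37 m/s.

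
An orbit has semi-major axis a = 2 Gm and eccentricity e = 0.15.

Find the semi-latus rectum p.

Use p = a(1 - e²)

Convert to SI: a = 2 Gm = 2e+09 m.
p = a (1 − e²).
p = 2e+09 · (1 − (0.15)²) = 2e+09 · 0.9775 ≈ 1.955e+09 m = 1.955 Gm.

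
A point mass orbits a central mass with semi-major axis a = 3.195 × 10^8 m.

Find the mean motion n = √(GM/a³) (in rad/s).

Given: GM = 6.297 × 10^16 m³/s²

n = √(GM / a³).
n = √(6.297e+16 / (3.195e+08)³) rad/s ≈ 4.394e-05 rad/s.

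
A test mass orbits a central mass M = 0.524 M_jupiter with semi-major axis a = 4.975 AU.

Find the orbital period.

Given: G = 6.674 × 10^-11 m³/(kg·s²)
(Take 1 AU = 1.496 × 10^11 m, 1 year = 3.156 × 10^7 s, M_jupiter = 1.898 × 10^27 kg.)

Convert to SI: a = 4.975 AU = 7.4426e+11 m; M = 0.524 M_jupiter = 9.94552e+26 kg.
GM = G · M = 6.674e-11 · 9.94552e+26 = 6.63764e+16 m³/s².
Kepler's third law: T = 2π √(a³ / GM).
Substituting a = 7.4426e+11 m and GM = 6.63764e+16 m³/s²:
T = 2π √((7.4426e+11)³ / 6.63764e+16) s
T ≈ 1.566e+10 s = 496.2 years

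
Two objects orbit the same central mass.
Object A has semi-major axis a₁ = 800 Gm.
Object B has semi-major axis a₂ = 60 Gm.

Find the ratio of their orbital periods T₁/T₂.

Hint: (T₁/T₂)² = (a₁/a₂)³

Convert to SI: a₁ = 800 Gm = 8e+11 m; a₂ = 60 Gm = 6e+10 m.
From Kepler's third law, (T₁/T₂)² = (a₁/a₂)³, so T₁/T₂ = (a₁/a₂)^(3/2).
a₁/a₂ = 8e+11 / 6e+10 = 13.3333.
T₁/T₂ = (13.3333)^(3/2) ≈ 48.69.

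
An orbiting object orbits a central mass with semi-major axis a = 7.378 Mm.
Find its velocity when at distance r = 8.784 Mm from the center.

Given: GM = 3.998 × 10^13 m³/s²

Convert to SI: a = 7.378 Mm = 7.378e+06 m; r = 8.784 Mm = 8.784e+06 m.
Vis-viva: v = √(GM · (2/r − 1/a)).
2/r − 1/a = 2/8.784e+06 − 1/7.378e+06 = 9.21486e-08 m⁻¹.
v = √(3.998e+13 · 9.21486e-08) m/s ≈ 1919 m/s = 1.919 km/s.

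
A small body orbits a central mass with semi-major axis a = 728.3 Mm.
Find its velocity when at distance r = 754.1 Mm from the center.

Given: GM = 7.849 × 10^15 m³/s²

Convert to SI: a = 728.3 Mm = 7.283e+08 m; r = 754.1 Mm = 7.541e+08 m.
Vis-viva: v = √(GM · (2/r − 1/a)).
2/r − 1/a = 2/7.541e+08 − 1/7.283e+08 = 1.27911e-09 m⁻¹.
v = √(7.849e+15 · 1.27911e-09) m/s ≈ 3169 m/s = 3.169 km/s.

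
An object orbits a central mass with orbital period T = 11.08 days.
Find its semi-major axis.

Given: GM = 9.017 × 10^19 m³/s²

Convert to SI: T = 11.08 days = 957312 s.
Invert Kepler's third law: a = (GM · T² / (4π²))^(1/3).
Substituting T = 957312 s and GM = 9.017e+19 m³/s²:
a = (9.017e+19 · (957312)² / (4π²))^(1/3) m
a ≈ 1.279e+10 m = 1.279 × 10^10 m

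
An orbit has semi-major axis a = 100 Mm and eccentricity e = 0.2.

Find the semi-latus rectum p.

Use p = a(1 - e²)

Convert to SI: a = 100 Mm = 1e+08 m.
p = a (1 − e²).
p = 1e+08 · (1 − (0.2)²) = 1e+08 · 0.96 ≈ 9.6e+07 m = 96 Mm.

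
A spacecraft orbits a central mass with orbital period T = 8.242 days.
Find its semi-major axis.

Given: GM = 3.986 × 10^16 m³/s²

Convert to SI: T = 8.242 days = 712109 s.
Invert Kepler's third law: a = (GM · T² / (4π²))^(1/3).
Substituting T = 712109 s and GM = 3.986e+16 m³/s²:
a = (3.986e+16 · (712109)² / (4π²))^(1/3) m
a ≈ 8e+08 m = 800 Mm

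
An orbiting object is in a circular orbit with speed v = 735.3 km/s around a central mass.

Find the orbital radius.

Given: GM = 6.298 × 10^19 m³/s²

Convert to SI: v = 735.3 km/s = 735300 m/s.
For a circular orbit, v² = GM / r, so r = GM / v².
r = 6.298e+19 / (735300)² m ≈ 1.165e+08 m = 116.5 Mm.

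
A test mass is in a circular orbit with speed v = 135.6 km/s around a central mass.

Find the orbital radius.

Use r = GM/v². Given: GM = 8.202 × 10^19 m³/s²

Convert to SI: v = 135.6 km/s = 135600 m/s.
For a circular orbit, v² = GM / r, so r = GM / v².
r = 8.202e+19 / (135600)² m ≈ 4.461e+09 m = 4.461 × 10^9 m.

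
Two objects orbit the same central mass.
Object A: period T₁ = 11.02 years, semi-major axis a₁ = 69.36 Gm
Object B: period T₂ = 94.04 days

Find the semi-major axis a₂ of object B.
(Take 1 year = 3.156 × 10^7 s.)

Convert to SI: T₁ = 11.02 years = 3.47791e+08 s; a₁ = 69.36 Gm = 6.936e+10 m; T₂ = 94.04 days = 8.12506e+06 s.
Kepler's third law: (T₁/T₂)² = (a₁/a₂)³ ⇒ a₂ = a₁ · (T₂/T₁)^(2/3).
T₂/T₁ = 8.12506e+06 / 3.47791e+08 = 0.0233619.
a₂ = 6.936e+10 · (0.0233619)^(2/3) m ≈ 5.668e+09 m = 5.668 Gm.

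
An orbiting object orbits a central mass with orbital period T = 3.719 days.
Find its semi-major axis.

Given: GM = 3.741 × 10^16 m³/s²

Convert to SI: T = 3.719 days = 321322 s.
Invert Kepler's third law: a = (GM · T² / (4π²))^(1/3).
Substituting T = 321322 s and GM = 3.741e+16 m³/s²:
a = (3.741e+16 · (321322)² / (4π²))^(1/3) m
a ≈ 4.608e+08 m = 460.8 Mm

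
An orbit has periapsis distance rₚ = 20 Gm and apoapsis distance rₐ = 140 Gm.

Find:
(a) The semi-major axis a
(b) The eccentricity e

Convert to SI: rₚ = 20 Gm = 2e+10 m; rₐ = 140 Gm = 1.4e+11 m.
(a) a = (rₚ + rₐ) / 2 = (2e+10 + 1.4e+11) / 2 ≈ 8e+10 m = 80 Gm.
(b) e = (rₐ − rₚ) / (rₐ + rₚ) = (1.4e+11 − 2e+10) / (1.4e+11 + 2e+10) ≈ 0.75.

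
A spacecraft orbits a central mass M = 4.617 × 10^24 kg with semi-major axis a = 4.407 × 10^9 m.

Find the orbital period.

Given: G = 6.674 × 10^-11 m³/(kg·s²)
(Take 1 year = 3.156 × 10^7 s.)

GM = G · M = 6.674e-11 · 4.617e+24 = 3.08139e+14 m³/s².
Kepler's third law: T = 2π √(a³ / GM).
Substituting a = 4.407e+09 m and GM = 3.08139e+14 m³/s²:
T = 2π √((4.407e+09)³ / 3.08139e+14) s
T ≈ 1.047e+08 s = 3.318 years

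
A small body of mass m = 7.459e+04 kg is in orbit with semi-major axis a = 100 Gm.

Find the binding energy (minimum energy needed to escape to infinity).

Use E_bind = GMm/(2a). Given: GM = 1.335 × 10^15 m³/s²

Convert to SI: a = 100 Gm = 1e+11 m.
Total orbital energy is E = −GMm/(2a); binding energy is E_bind = −E = GMm/(2a).
E_bind = 1.335e+15 · 7.459e+04 / (2 · 1e+11) J ≈ 4.979e+08 J = 497.9 MJ.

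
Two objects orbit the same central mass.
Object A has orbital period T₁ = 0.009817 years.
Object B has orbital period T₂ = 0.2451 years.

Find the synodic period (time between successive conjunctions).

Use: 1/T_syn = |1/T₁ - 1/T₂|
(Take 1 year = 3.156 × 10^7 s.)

Convert to SI: T₁ = 0.009817 years = 309825 s; T₂ = 0.2451 years = 7.73536e+06 s.
T_syn = |T₁ · T₂ / (T₁ − T₂)|.
T_syn = |309825 · 7.73536e+06 / (309825 − 7.73536e+06)| s ≈ 3.228e+05 s = 0.01023 years.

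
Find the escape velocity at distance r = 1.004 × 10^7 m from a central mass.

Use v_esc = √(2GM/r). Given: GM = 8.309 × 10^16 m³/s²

Escape velocity comes from setting total energy to zero: ½v² − GM/r = 0 ⇒ v_esc = √(2GM / r).
v_esc = √(2 · 8.309e+16 / 1.004e+07) m/s ≈ 1.287e+05 m/s = 128.7 km/s.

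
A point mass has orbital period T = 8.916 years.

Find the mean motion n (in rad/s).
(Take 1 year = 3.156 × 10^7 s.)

Convert to SI: T = 8.916 years = 2.81389e+08 s.
n = 2π / T.
n = 2π / 2.81389e+08 s ≈ 2.233e-08 rad/s.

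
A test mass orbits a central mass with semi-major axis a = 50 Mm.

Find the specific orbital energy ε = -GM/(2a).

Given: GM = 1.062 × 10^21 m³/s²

Convert to SI: a = 50 Mm = 5e+07 m.
ε = −GM / (2a).
ε = −1.062e+21 / (2 · 5e+07) J/kg ≈ -1.062e+13 J/kg = -1.062e+04 GJ/kg.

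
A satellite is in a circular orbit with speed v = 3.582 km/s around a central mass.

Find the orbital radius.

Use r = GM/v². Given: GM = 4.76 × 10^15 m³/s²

Convert to SI: v = 3.582 km/s = 3582 m/s.
For a circular orbit, v² = GM / r, so r = GM / v².
r = 4.76e+15 / (3582)² m ≈ 3.71e+08 m = 3.71 × 10^8 m.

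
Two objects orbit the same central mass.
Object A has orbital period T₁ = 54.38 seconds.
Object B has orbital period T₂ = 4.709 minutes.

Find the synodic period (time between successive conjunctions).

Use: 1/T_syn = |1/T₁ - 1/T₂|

Convert to SI: T₂ = 4.709 minutes = 282.54 s.
T_syn = |T₁ · T₂ / (T₁ − T₂)|.
T_syn = |54.38 · 282.54 / (54.38 − 282.54)| s ≈ 67.34 s = 1.122 minutes.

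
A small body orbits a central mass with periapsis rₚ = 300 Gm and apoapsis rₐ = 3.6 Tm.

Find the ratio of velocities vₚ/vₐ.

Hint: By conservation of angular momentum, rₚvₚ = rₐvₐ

Convert to SI: rₚ = 300 Gm = 3e+11 m; rₐ = 3.6 Tm = 3.6e+12 m.
Conservation of angular momentum gives rₚvₚ = rₐvₐ, so vₚ/vₐ = rₐ/rₚ.
vₚ/vₐ = 3.6e+12 / 3e+11 ≈ 12.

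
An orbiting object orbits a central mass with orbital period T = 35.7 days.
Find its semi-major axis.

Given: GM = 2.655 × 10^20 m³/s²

Convert to SI: T = 35.7 days = 3.08448e+06 s.
Invert Kepler's third law: a = (GM · T² / (4π²))^(1/3).
Substituting T = 3.08448e+06 s and GM = 2.655e+20 m³/s²:
a = (2.655e+20 · (3.08448e+06)² / (4π²))^(1/3) m
a ≈ 4e+10 m = 40 Gm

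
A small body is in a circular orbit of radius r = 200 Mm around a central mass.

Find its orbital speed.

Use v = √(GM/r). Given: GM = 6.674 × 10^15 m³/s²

Convert to SI: r = 200 Mm = 2e+08 m.
For a circular orbit, gravity supplies the centripetal force, so v = √(GM / r).
v = √(6.674e+15 / 2e+08) m/s ≈ 5777 m/s = 5.777 km/s.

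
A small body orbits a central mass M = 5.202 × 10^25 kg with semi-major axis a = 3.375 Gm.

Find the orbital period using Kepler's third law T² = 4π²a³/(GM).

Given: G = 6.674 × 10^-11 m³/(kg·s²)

Convert to SI: a = 3.375 Gm = 3.375e+09 m.
GM = G · M = 6.674e-11 · 5.202e+25 = 3.47181e+15 m³/s².
Kepler's third law: T = 2π √(a³ / GM).
Substituting a = 3.375e+09 m and GM = 3.47181e+15 m³/s²:
T = 2π √((3.375e+09)³ / 3.47181e+15) s
T ≈ 2.091e+07 s = 242 days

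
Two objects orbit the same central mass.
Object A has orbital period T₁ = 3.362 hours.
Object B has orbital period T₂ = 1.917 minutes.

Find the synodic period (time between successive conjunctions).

Convert to SI: T₁ = 3.362 hours = 12103.2 s; T₂ = 1.917 minutes = 115.02 s.
T_syn = |T₁ · T₂ / (T₁ − T₂)|.
T_syn = |12103.2 · 115.02 / (12103.2 − 115.02)| s ≈ 116.1 s = 1.935 minutes.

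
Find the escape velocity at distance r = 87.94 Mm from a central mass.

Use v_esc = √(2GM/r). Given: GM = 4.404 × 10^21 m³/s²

Convert to SI: r = 87.94 Mm = 8.794e+07 m.
Escape velocity comes from setting total energy to zero: ½v² − GM/r = 0 ⇒ v_esc = √(2GM / r).
v_esc = √(2 · 4.404e+21 / 8.794e+07) m/s ≈ 1.001e+07 m/s = 1.001e+04 km/s.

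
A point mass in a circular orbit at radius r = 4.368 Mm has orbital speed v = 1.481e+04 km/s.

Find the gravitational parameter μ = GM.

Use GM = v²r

Convert to SI: r = 4.368 Mm = 4.368e+06 m; v = 1.481e+04 km/s = 1.481e+07 m/s.
For a circular orbit v² = GM/r, so GM = v² · r.
GM = (1.481e+07)² · 4.368e+06 m³/s² ≈ 9.581e+20 m³/s² = 9.581 × 10^20 m³/s².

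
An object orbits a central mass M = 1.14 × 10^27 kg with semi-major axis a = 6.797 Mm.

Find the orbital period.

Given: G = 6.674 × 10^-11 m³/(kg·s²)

Convert to SI: a = 6.797 Mm = 6.797e+06 m.
GM = G · M = 6.674e-11 · 1.14e+27 = 7.60836e+16 m³/s².
Kepler's third law: T = 2π √(a³ / GM).
Substituting a = 6.797e+06 m and GM = 7.60836e+16 m³/s²:
T = 2π √((6.797e+06)³ / 7.60836e+16) s
T ≈ 403.7 s = 6.728 minutes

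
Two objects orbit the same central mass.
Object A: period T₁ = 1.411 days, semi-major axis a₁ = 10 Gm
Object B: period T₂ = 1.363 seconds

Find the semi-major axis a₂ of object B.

Convert to SI: T₁ = 1.411 days = 121910 s; a₁ = 10 Gm = 1e+10 m.
Kepler's third law: (T₁/T₂)² = (a₁/a₂)³ ⇒ a₂ = a₁ · (T₂/T₁)^(2/3).
T₂/T₁ = 1.363 / 121910 = 1.11803e-05.
a₂ = 1e+10 · (1.11803e-05)^(2/3) m ≈ 5e+06 m = 5 Mm.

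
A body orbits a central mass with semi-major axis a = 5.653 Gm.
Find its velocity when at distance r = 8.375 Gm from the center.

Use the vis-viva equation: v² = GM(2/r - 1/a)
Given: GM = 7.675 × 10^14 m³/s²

Convert to SI: a = 5.653 Gm = 5.653e+09 m; r = 8.375 Gm = 8.375e+09 m.
Vis-viva: v = √(GM · (2/r − 1/a)).
2/r − 1/a = 2/8.375e+09 − 1/5.653e+09 = 6.19087e-11 m⁻¹.
v = √(7.675e+14 · 6.19087e-11) m/s ≈ 218 m/s = 218 m/s.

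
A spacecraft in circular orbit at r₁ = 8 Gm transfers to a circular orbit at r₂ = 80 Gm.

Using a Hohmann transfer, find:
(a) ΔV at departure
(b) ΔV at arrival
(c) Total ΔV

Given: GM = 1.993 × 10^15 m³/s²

Convert to SI: r₁ = 8 Gm = 8e+09 m; r₂ = 80 Gm = 8e+10 m.
Transfer semi-major axis: a_t = (r₁ + r₂)/2 = (8e+09 + 8e+10)/2 = 4.4e+10 m.
Circular speeds: v₁ = √(GM/r₁) = 499.124 m/s, v₂ = √(GM/r₂) = 157.837 m/s.
Transfer speeds (vis-viva v² = GM(2/r − 1/a_t)): v₁ᵗ = 673.019 m/s, v₂ᵗ = 67.3019 m/s.
(a) ΔV₁ = |v₁ᵗ − v₁| ≈ 173.9 m/s = 173.9 m/s.
(b) ΔV₂ = |v₂ − v₂ᵗ| ≈ 90.54 m/s = 90.54 m/s.
(c) ΔV_total = ΔV₁ + ΔV₂ ≈ 264.4 m/s = 264.4 m/s.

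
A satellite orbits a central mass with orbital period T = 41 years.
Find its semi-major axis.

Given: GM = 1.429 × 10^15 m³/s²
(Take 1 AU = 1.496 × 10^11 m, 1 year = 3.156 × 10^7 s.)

Convert to SI: T = 41 years = 1.29396e+09 s.
Invert Kepler's third law: a = (GM · T² / (4π²))^(1/3).
Substituting T = 1.29396e+09 s and GM = 1.429e+15 m³/s²:
a = (1.429e+15 · (1.29396e+09)² / (4π²))^(1/3) m
a ≈ 3.928e+10 m = 0.2626 AU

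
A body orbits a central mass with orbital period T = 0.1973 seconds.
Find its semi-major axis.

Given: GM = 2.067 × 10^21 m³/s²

Invert Kepler's third law: a = (GM · T² / (4π²))^(1/3).
Substituting T = 0.1973 s and GM = 2.067e+21 m³/s²:
a = (2.067e+21 · (0.1973)² / (4π²))^(1/3) m
a ≈ 1.268e+06 m = 1.268 × 10^6 m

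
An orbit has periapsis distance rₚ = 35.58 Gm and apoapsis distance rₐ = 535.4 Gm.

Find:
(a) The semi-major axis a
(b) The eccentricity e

Convert to SI: rₚ = 35.58 Gm = 3.558e+10 m; rₐ = 535.4 Gm = 5.354e+11 m.
(a) a = (rₚ + rₐ) / 2 = (3.558e+10 + 5.354e+11) / 2 ≈ 2.855e+11 m = 285.5 Gm.
(b) e = (rₐ − rₚ) / (rₐ + rₚ) = (5.354e+11 − 3.558e+10) / (5.354e+11 + 3.558e+10) ≈ 0.8754.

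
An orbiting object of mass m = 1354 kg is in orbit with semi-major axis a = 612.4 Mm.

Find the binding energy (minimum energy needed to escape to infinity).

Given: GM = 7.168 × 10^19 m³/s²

Convert to SI: a = 612.4 Mm = 6.124e+08 m.
Total orbital energy is E = −GMm/(2a); binding energy is E_bind = −E = GMm/(2a).
E_bind = 7.168e+19 · 1354 / (2 · 6.124e+08) J ≈ 7.924e+13 J = 79.24 TJ.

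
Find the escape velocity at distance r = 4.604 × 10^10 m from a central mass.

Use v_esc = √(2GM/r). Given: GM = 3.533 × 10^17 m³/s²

Escape velocity comes from setting total energy to zero: ½v² − GM/r = 0 ⇒ v_esc = √(2GM / r).
v_esc = √(2 · 3.533e+17 / 4.604e+10) m/s ≈ 3918 m/s = 3.918 km/s.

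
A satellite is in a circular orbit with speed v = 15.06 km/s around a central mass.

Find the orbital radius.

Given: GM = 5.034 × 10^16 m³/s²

Convert to SI: v = 15.06 km/s = 15060 m/s.
For a circular orbit, v² = GM / r, so r = GM / v².
r = 5.034e+16 / (15060)² m ≈ 2.22e+08 m = 2.22 × 10^8 m.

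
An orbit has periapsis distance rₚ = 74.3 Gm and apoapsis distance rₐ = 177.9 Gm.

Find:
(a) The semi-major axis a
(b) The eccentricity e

Convert to SI: rₚ = 74.3 Gm = 7.43e+10 m; rₐ = 177.9 Gm = 1.779e+11 m.
(a) a = (rₚ + rₐ) / 2 = (7.43e+10 + 1.779e+11) / 2 ≈ 1.261e+11 m = 126.1 Gm.
(b) e = (rₐ − rₚ) / (rₐ + rₚ) = (1.779e+11 − 7.43e+10) / (1.779e+11 + 7.43e+10) ≈ 0.4108.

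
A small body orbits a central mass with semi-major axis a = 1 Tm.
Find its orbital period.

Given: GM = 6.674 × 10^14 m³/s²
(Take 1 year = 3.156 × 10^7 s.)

Convert to SI: a = 1 Tm = 1e+12 m.
Kepler's third law: T = 2π √(a³ / GM).
Substituting a = 1e+12 m and GM = 6.674e+14 m³/s²:
T = 2π √((1e+12)³ / 6.674e+14) s
T ≈ 2.432e+11 s = 7706 years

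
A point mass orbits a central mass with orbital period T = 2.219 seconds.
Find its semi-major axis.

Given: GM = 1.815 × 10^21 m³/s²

Invert Kepler's third law: a = (GM · T² / (4π²))^(1/3).
Substituting T = 2.219 s and GM = 1.815e+21 m³/s²:
a = (1.815e+21 · (2.219)² / (4π²))^(1/3) m
a ≈ 6.095e+06 m = 6.095 Mm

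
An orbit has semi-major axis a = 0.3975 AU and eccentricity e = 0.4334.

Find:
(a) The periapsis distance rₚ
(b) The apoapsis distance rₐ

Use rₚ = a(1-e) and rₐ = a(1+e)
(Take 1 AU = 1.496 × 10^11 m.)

Convert to SI: a = 0.3975 AU = 5.9466e+10 m.
(a) rₚ = a(1 − e) = 5.9466e+10 · (1 − 0.4334) = 5.9466e+10 · 0.5666 ≈ 3.369e+10 m = 0.2252 AU.
(b) rₐ = a(1 + e) = 5.9466e+10 · (1 + 0.4334) = 5.9466e+10 · 1.4334 ≈ 8.524e+10 m = 0.5698 AU.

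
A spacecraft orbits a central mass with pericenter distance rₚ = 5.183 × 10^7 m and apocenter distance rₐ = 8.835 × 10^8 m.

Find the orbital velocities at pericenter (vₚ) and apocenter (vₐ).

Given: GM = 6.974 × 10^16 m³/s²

Use the vis-viva equation v² = GM(2/r − 1/a) with a = (rₚ + rₐ)/2 = (5.183e+07 + 8.835e+08)/2 = 4.67665e+08 m.
vₚ = √(GM · (2/rₚ − 1/a)) = √(6.974e+16 · (2/5.183e+07 − 1/4.67665e+08)) m/s ≈ 5.042e+04 m/s = 50.42 km/s.
vₐ = √(GM · (2/rₐ − 1/a)) = √(6.974e+16 · (2/8.835e+08 − 1/4.67665e+08)) m/s ≈ 2958 m/s = 2.958 km/s.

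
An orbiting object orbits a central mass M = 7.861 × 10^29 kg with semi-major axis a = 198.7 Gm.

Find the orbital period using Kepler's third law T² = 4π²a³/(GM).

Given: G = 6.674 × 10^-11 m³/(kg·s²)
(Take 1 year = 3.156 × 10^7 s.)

Convert to SI: a = 198.7 Gm = 1.987e+11 m.
GM = G · M = 6.674e-11 · 7.861e+29 = 5.24643e+19 m³/s².
Kepler's third law: T = 2π √(a³ / GM).
Substituting a = 1.987e+11 m and GM = 5.24643e+19 m³/s²:
T = 2π √((1.987e+11)³ / 5.24643e+19) s
T ≈ 7.683e+07 s = 2.434 years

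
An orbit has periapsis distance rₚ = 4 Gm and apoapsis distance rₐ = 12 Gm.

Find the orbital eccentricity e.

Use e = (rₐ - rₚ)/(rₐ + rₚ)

Convert to SI: rₚ = 4 Gm = 4e+09 m; rₐ = 12 Gm = 1.2e+10 m.
e = (rₐ − rₚ) / (rₐ + rₚ).
e = (1.2e+10 − 4e+09) / (1.2e+10 + 4e+09) = 8e+09 / 1.6e+10 ≈ 0.5.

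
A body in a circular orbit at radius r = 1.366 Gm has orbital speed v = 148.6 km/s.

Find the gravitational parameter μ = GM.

Convert to SI: r = 1.366 Gm = 1.366e+09 m; v = 148.6 km/s = 148600 m/s.
For a circular orbit v² = GM/r, so GM = v² · r.
GM = (148600)² · 1.366e+09 m³/s² ≈ 3.016e+19 m³/s² = 3.016 × 10^19 m³/s².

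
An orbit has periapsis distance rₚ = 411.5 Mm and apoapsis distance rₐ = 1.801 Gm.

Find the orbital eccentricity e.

Convert to SI: rₚ = 411.5 Mm = 4.115e+08 m; rₐ = 1.801 Gm = 1.801e+09 m.
e = (rₐ − rₚ) / (rₐ + rₚ).
e = (1.801e+09 − 4.115e+08) / (1.801e+09 + 4.115e+08) = 1.3895e+09 / 2.2125e+09 ≈ 0.628.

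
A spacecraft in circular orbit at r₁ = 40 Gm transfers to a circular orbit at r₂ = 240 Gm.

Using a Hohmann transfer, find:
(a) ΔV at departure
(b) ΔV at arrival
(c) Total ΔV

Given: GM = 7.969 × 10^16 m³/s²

Convert to SI: r₁ = 40 Gm = 4e+10 m; r₂ = 240 Gm = 2.4e+11 m.
Transfer semi-major axis: a_t = (r₁ + r₂)/2 = (4e+10 + 2.4e+11)/2 = 1.4e+11 m.
Circular speeds: v₁ = √(GM/r₁) = 1411.47 m/s, v₂ = √(GM/r₂) = 576.231 m/s.
Transfer speeds (vis-viva v² = GM(2/r − 1/a_t)): v₁ᵗ = 1848.05 m/s, v₂ᵗ = 308.008 m/s.
(a) ΔV₁ = |v₁ᵗ − v₁| ≈ 436.6 m/s = 436.6 m/s.
(b) ΔV₂ = |v₂ − v₂ᵗ| ≈ 268.2 m/s = 268.2 m/s.
(c) ΔV_total = ΔV₁ + ΔV₂ ≈ 704.8 m/s = 704.8 m/s.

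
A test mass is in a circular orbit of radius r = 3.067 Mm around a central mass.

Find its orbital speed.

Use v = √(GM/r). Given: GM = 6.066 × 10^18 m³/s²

Convert to SI: r = 3.067 Mm = 3.067e+06 m.
For a circular orbit, gravity supplies the centripetal force, so v = √(GM / r).
v = √(6.066e+18 / 3.067e+06) m/s ≈ 1.406e+06 m/s = 1406 km/s.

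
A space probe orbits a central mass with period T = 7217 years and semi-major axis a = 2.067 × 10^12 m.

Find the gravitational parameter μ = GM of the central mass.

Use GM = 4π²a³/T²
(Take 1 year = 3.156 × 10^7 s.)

Convert to SI: T = 7217 years = 2.27769e+11 s.
GM = 4π² · a³ / T².
GM = 4π² · (2.067e+12)³ / (2.27769e+11)² m³/s² ≈ 6.72e+15 m³/s² = 6.72 × 10^15 m³/s².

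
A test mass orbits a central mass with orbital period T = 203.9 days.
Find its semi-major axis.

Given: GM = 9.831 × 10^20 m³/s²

Convert to SI: T = 203.9 days = 1.7617e+07 s.
Invert Kepler's third law: a = (GM · T² / (4π²))^(1/3).
Substituting T = 1.7617e+07 s and GM = 9.831e+20 m³/s²:
a = (9.831e+20 · (1.7617e+07)² / (4π²))^(1/3) m
a ≈ 1.977e+11 m = 197.7 Gm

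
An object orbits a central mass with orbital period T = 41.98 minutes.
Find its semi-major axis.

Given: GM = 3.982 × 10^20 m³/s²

Convert to SI: T = 41.98 minutes = 2518.8 s.
Invert Kepler's third law: a = (GM · T² / (4π²))^(1/3).
Substituting T = 2518.8 s and GM = 3.982e+20 m³/s²:
a = (3.982e+20 · (2518.8)² / (4π²))^(1/3) m
a ≈ 4e+08 m = 400 Mm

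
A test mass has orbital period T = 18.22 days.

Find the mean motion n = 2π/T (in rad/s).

Convert to SI: T = 18.22 days = 1.57421e+06 s.
n = 2π / T.
n = 2π / 1.57421e+06 s ≈ 3.991e-06 rad/s.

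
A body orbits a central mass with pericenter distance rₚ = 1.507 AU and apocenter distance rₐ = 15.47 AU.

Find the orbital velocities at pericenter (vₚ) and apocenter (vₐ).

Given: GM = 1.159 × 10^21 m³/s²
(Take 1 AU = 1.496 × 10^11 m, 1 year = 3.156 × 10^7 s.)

Convert to SI: rₚ = 1.507 AU = 2.25447e+11 m; rₐ = 15.47 AU = 2.31431e+12 m.
Use the vis-viva equation v² = GM(2/r − 1/a) with a = (rₚ + rₐ)/2 = (2.25447e+11 + 2.31431e+12)/2 = 1.26988e+12 m.
vₚ = √(GM · (2/rₚ − 1/a)) = √(1.159e+21 · (2/2.25447e+11 − 1/1.26988e+12)) m/s ≈ 9.679e+04 m/s = 20.42 AU/year.
vₐ = √(GM · (2/rₐ − 1/a)) = √(1.159e+21 · (2/2.31431e+12 − 1/1.26988e+12)) m/s ≈ 9429 m/s = 1.989 AU/year.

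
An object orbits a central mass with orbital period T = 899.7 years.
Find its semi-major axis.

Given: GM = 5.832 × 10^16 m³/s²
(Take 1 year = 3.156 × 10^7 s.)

Convert to SI: T = 899.7 years = 2.83945e+10 s.
Invert Kepler's third law: a = (GM · T² / (4π²))^(1/3).
Substituting T = 2.83945e+10 s and GM = 5.832e+16 m³/s²:
a = (5.832e+16 · (2.83945e+10)² / (4π²))^(1/3) m
a ≈ 1.06e+12 m = 1.06 Tm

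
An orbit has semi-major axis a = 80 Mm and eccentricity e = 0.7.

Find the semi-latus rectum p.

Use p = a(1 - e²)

Convert to SI: a = 80 Mm = 8e+07 m.
p = a (1 − e²).
p = 8e+07 · (1 − (0.7)²) = 8e+07 · 0.51 ≈ 4.08e+07 m = 40.8 Mm.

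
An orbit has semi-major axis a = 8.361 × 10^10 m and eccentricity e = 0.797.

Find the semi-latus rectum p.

p = a (1 − e²).
p = 8.361e+10 · (1 − (0.797)²) = 8.361e+10 · 0.364791 ≈ 3.05e+10 m = 3.05 × 10^10 m.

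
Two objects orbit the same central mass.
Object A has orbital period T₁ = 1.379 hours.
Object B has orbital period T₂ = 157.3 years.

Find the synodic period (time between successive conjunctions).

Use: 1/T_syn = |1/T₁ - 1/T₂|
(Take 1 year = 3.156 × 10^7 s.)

Convert to SI: T₁ = 1.379 hours = 4964.4 s; T₂ = 157.3 years = 4.96439e+09 s.
T_syn = |T₁ · T₂ / (T₁ − T₂)|.
T_syn = |4964.4 · 4.96439e+09 / (4964.4 − 4.96439e+09)| s ≈ 4964 s = 1.379 hours.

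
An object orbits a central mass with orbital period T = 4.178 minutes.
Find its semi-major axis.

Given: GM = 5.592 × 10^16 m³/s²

Convert to SI: T = 4.178 minutes = 250.68 s.
Invert Kepler's third law: a = (GM · T² / (4π²))^(1/3).
Substituting T = 250.68 s and GM = 5.592e+16 m³/s²:
a = (5.592e+16 · (250.68)² / (4π²))^(1/3) m
a ≈ 4.465e+06 m = 4.465 Mm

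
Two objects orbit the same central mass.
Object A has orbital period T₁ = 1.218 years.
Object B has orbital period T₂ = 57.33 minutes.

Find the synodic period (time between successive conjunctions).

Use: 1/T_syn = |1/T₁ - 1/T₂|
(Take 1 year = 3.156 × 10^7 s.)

Convert to SI: T₁ = 1.218 years = 3.84401e+07 s; T₂ = 57.33 minutes = 3439.8 s.
T_syn = |T₁ · T₂ / (T₁ − T₂)|.
T_syn = |3.84401e+07 · 3439.8 / (3.84401e+07 − 3439.8)| s ≈ 3440 s = 57.34 minutes.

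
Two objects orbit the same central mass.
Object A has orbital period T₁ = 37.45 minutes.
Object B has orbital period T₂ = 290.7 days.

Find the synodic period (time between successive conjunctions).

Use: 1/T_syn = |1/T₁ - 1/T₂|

Convert to SI: T₁ = 37.45 minutes = 2247 s; T₂ = 290.7 days = 2.51165e+07 s.
T_syn = |T₁ · T₂ / (T₁ − T₂)|.
T_syn = |2247 · 2.51165e+07 / (2247 − 2.51165e+07)| s ≈ 2247 s = 37.45 minutes.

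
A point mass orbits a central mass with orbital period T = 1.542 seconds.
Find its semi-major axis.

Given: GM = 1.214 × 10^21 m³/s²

Invert Kepler's third law: a = (GM · T² / (4π²))^(1/3).
Substituting T = 1.542 s and GM = 1.214e+21 m³/s²:
a = (1.214e+21 · (1.542)² / (4π²))^(1/3) m
a ≈ 4.182e+06 m = 4.182 Mm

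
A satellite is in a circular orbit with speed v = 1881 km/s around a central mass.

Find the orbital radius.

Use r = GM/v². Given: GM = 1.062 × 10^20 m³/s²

Convert to SI: v = 1881 km/s = 1.881e+06 m/s.
For a circular orbit, v² = GM / r, so r = GM / v².
r = 1.062e+20 / (1.881e+06)² m ≈ 3.002e+07 m = 30.02 Mm.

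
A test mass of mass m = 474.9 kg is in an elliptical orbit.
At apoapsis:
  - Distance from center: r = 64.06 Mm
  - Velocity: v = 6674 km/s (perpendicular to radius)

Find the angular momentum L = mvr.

Convert to SI: r = 64.06 Mm = 6.406e+07 m; v = 6674 km/s = 6.674e+06 m/s.
Since v is perpendicular to r, L = m · v · r.
L = 474.9 · 6.674e+06 · 6.406e+07 kg·m²/s ≈ 2.03e+17 kg·m²/s.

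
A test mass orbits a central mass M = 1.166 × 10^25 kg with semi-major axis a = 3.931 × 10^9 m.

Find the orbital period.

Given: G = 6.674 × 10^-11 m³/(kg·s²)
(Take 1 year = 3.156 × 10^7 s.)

GM = G · M = 6.674e-11 · 1.166e+25 = 7.78188e+14 m³/s².
Kepler's third law: T = 2π √(a³ / GM).
Substituting a = 3.931e+09 m and GM = 7.78188e+14 m³/s²:
T = 2π √((3.931e+09)³ / 7.78188e+14) s
T ≈ 5.551e+07 s = 1.759 years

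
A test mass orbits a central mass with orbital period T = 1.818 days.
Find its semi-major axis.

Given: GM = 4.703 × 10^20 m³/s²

Convert to SI: T = 1.818 days = 157075 s.
Invert Kepler's third law: a = (GM · T² / (4π²))^(1/3).
Substituting T = 157075 s and GM = 4.703e+20 m³/s²:
a = (4.703e+20 · (157075)² / (4π²))^(1/3) m
a ≈ 6.649e+09 m = 6.649 Gm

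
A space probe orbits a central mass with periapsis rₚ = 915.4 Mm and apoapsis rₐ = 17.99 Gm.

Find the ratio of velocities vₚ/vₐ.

Convert to SI: rₚ = 915.4 Mm = 9.154e+08 m; rₐ = 17.99 Gm = 1.799e+10 m.
Conservation of angular momentum gives rₚvₚ = rₐvₐ, so vₚ/vₐ = rₐ/rₚ.
vₚ/vₐ = 1.799e+10 / 9.154e+08 ≈ 19.65.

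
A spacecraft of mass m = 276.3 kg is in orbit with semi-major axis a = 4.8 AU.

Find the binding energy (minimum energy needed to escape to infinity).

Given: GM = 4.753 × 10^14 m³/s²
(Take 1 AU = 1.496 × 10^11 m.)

Convert to SI: a = 4.8 AU = 7.1808e+11 m.
Total orbital energy is E = −GMm/(2a); binding energy is E_bind = −E = GMm/(2a).
E_bind = 4.753e+14 · 276.3 / (2 · 7.1808e+11) J ≈ 9.144e+04 J = 91.44 kJ.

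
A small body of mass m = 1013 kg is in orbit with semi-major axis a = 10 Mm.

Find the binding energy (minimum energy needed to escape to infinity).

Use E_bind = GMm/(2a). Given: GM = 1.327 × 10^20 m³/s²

Convert to SI: a = 10 Mm = 1e+07 m.
Total orbital energy is E = −GMm/(2a); binding energy is E_bind = −E = GMm/(2a).
E_bind = 1.327e+20 · 1013 / (2 · 1e+07) J ≈ 6.721e+15 J = 6.721 PJ.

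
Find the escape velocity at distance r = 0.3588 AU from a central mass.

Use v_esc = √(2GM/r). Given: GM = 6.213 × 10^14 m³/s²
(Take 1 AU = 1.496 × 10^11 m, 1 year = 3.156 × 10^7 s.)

Convert to SI: r = 0.3588 AU = 5.36765e+10 m.
Escape velocity comes from setting total energy to zero: ½v² − GM/r = 0 ⇒ v_esc = √(2GM / r).
v_esc = √(2 · 6.213e+14 / 5.36765e+10) m/s ≈ 152.2 m/s = 0.0321 AU/year.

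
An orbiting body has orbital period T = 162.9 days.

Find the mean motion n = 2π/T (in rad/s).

Convert to SI: T = 162.9 days = 1.40746e+07 s.
n = 2π / T.
n = 2π / 1.40746e+07 s ≈ 4.464e-07 rad/s.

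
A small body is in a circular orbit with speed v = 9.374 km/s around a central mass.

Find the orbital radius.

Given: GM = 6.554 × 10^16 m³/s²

Convert to SI: v = 9.374 km/s = 9374 m/s.
For a circular orbit, v² = GM / r, so r = GM / v².
r = 6.554e+16 / (9374)² m ≈ 7.459e+08 m = 745.9 Mm.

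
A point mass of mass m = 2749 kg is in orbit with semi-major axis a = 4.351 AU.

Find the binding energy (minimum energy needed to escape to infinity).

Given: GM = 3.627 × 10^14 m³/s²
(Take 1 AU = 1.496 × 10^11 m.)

Convert to SI: a = 4.351 AU = 6.5091e+11 m.
Total orbital energy is E = −GMm/(2a); binding energy is E_bind = −E = GMm/(2a).
E_bind = 3.627e+14 · 2749 / (2 · 6.5091e+11) J ≈ 7.659e+05 J = 765.9 kJ.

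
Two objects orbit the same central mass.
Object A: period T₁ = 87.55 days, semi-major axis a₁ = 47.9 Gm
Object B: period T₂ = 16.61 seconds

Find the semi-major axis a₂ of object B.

Convert to SI: T₁ = 87.55 days = 7.56432e+06 s; a₁ = 47.9 Gm = 4.79e+10 m.
Kepler's third law: (T₁/T₂)² = (a₁/a₂)³ ⇒ a₂ = a₁ · (T₂/T₁)^(2/3).
T₂/T₁ = 16.61 / 7.56432e+06 = 2.19584e-06.
a₂ = 4.79e+10 · (2.19584e-06)^(2/3) m ≈ 8.092e+06 m = 8.092 Mm.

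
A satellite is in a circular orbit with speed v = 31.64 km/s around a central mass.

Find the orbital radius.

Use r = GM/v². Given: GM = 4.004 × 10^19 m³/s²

Convert to SI: v = 31.64 km/s = 31640 m/s.
For a circular orbit, v² = GM / r, so r = GM / v².
r = 4.004e+19 / (31640)² m ≈ 4e+10 m = 40 Gm.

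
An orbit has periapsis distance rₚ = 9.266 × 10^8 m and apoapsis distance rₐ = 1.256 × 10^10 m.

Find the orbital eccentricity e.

e = (rₐ − rₚ) / (rₐ + rₚ).
e = (1.256e+10 − 9.266e+08) / (1.256e+10 + 9.266e+08) = 1.16334e+10 / 1.34866e+10 ≈ 0.8626.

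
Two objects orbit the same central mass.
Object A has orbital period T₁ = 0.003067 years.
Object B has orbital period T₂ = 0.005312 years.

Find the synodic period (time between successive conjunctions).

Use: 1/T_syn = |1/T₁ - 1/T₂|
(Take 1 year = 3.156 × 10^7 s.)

Convert to SI: T₁ = 0.003067 years = 96794.5 s; T₂ = 0.005312 years = 167647 s.
T_syn = |T₁ · T₂ / (T₁ − T₂)|.
T_syn = |96794.5 · 167647 / (96794.5 − 167647)| s ≈ 2.29e+05 s = 0.007257 years.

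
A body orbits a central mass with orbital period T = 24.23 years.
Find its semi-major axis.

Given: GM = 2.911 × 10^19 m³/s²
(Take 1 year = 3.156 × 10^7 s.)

Convert to SI: T = 24.23 years = 7.64699e+08 s.
Invert Kepler's third law: a = (GM · T² / (4π²))^(1/3).
Substituting T = 7.64699e+08 s and GM = 2.911e+19 m³/s²:
a = (2.911e+19 · (7.64699e+08)² / (4π²))^(1/3) m
a ≈ 7.555e+11 m = 7.555 × 10^11 m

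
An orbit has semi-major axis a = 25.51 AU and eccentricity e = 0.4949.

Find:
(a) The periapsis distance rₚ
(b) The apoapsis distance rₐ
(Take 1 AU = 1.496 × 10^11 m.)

Convert to SI: a = 25.51 AU = 3.8163e+12 m.
(a) rₚ = a(1 − e) = 3.8163e+12 · (1 − 0.4949) = 3.8163e+12 · 0.5051 ≈ 1.928e+12 m = 12.89 AU.
(b) rₐ = a(1 + e) = 3.8163e+12 · (1 + 0.4949) = 3.8163e+12 · 1.4949 ≈ 5.705e+12 m = 38.13 AU.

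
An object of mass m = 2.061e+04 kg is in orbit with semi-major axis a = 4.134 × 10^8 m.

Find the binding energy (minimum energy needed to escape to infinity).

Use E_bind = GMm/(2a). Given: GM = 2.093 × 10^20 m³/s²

Total orbital energy is E = −GMm/(2a); binding energy is E_bind = −E = GMm/(2a).
E_bind = 2.093e+20 · 2.061e+04 / (2 · 4.134e+08) J ≈ 5.217e+15 J = 5.217 PJ.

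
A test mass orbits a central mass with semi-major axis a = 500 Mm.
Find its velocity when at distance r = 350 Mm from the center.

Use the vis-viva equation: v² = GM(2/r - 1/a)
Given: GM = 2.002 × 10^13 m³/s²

Convert to SI: a = 500 Mm = 5e+08 m; r = 350 Mm = 3.5e+08 m.
Vis-viva: v = √(GM · (2/r − 1/a)).
2/r − 1/a = 2/3.5e+08 − 1/5e+08 = 3.71429e-09 m⁻¹.
v = √(2.002e+13 · 3.71429e-09) m/s ≈ 272.7 m/s = 272.7 m/s.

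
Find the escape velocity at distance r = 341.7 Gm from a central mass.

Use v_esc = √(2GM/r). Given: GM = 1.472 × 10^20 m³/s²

Convert to SI: r = 341.7 Gm = 3.417e+11 m.
Escape velocity comes from setting total energy to zero: ½v² − GM/r = 0 ⇒ v_esc = √(2GM / r).
v_esc = √(2 · 1.472e+20 / 3.417e+11) m/s ≈ 2.935e+04 m/s = 29.35 km/s.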